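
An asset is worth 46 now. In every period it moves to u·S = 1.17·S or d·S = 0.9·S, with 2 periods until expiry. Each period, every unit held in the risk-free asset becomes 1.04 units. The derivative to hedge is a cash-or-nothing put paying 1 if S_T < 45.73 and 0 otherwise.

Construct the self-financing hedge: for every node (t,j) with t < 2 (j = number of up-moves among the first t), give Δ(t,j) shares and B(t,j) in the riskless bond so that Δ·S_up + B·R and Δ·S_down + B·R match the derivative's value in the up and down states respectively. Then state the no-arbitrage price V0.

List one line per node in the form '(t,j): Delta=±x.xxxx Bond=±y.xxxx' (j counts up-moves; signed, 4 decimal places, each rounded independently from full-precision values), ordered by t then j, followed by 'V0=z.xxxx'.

(0,0): Delta=-0.0373 Bond=1.9290
(1,0): Delta=-0.0895 Bond=4.1667
(1,1): Delta=0.0000 Bond=0.0000
V0=0.2143

No-arbitrage ⇒ martingale measure with p* = (R−d)/(u−d) = 0.5185.
At expiry t=2: V(2,0)=1.0000, V(2,1)=0.0000, V(2,2)=0.0000
  t=1,j=0: stock 41.4000 → up 48.4380 (V=0.0000), down 37.2600 (V=1.0000). Price 0.4630; hedge Δ=-0.0895, bond B=4.1667.
  t=1,j=1: stock 53.8200 → up 62.9694 (V=0.0000), down 48.4380 (V=0.0000). Price 0.0000; hedge Δ=0.0000, bond B=0.0000.
  t=0,j=0: stock 46.0000 → up 53.8200 (V=0.0000), down 41.4000 (V=0.4630). Price 0.2143; hedge Δ=-0.0373, bond B=1.9290.
Self-financing check: at every node Δ·S+B equals the discounted successor values.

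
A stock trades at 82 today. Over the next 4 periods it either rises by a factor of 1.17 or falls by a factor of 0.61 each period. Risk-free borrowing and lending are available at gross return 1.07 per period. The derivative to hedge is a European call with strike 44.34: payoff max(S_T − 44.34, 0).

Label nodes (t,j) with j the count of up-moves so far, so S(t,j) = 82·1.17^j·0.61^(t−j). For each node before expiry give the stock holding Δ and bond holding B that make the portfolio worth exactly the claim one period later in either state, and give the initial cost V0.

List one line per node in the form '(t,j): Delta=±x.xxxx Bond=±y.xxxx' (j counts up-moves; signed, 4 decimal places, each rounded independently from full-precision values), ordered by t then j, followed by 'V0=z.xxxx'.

Since d<R<u, set p* = (R−d)/(u−d) = 0.8214; price each node as the discounted p*-expectation of its children.
At expiry t=4: V(4,0)=0.0000, V(4,1)=0.0000, V(4,2)=0.0000, V(4,3)=35.7727, V(4,4)=109.3188
  t=3,j=0: stock 18.6124 → up 21.7766 (V=0.0000), down 11.3536 (V=0.0000). Price 0.0000; hedge Δ=0.0000, bond B=0.0000.
  t=3,j=1: stock 35.6993 → up 41.7682 (V=0.0000), down 21.7766 (V=0.0000). Price 0.0000; hedge Δ=0.0000, bond B=0.0000.
  t=3,j=2: stock 68.4724 → up 80.1127 (V=35.7727), down 41.7682 (V=0.0000). Price 27.4623; hedge Δ=0.9329, bond B=-36.4175.
  t=3,j=3: stock 131.3323 → up 153.6588 (V=109.3188), down 80.1127 (V=35.7727). Price 89.8930; hedge Δ=1.0000, bond B=-41.4393.
  t=2,j=0: stock 30.5122 → up 35.6993 (V=0.0000), down 18.6124 (V=0.0000). Price 0.0000; hedge Δ=0.0000, bond B=0.0000.
  t=2,j=1: stock 58.5234 → up 68.4724 (V=27.4623), down 35.6993 (V=0.0000). Price 21.0826; hedge Δ=0.8380, bond B=-27.9573.
  t=2,j=2: stock 112.2498 → up 131.3323 (V=89.8930), down 68.4724 (V=27.4623). Price 73.5932; hedge Δ=0.9932, bond B=-37.8902.
  t=1,j=0: stock 50.0200 → up 58.5234 (V=21.0826), down 30.5122 (V=0.0000). Price 16.1849; hedge Δ=0.7526, bond B=-21.4626.
  t=1,j=1: stock 95.9400 → up 112.2498 (V=73.5932), down 58.5234 (V=21.0826). Price 60.0152; hedge Δ=0.9774, bond B=-33.7537.
  t=0,j=0: stock 82.0000 → up 95.9400 (V=60.0152), down 50.0200 (V=16.1849). Price 48.7742; hedge Δ=0.9545, bond B=-29.4943.
Root portfolio cost Δ·82+B reproduces V0=48.7742.

(0,0): Delta=0.9545 Bond=-29.4943
(1,0): Delta=0.7526 Bond=-21.4626
(1,1): Delta=0.9774 Bond=-33.7537
(2,0): Delta=0.0000 Bond=0.0000
(2,1): Delta=0.8380 Bond=-27.9573
(2,2): Delta=0.9932 Bond=-37.8902
(3,0): Delta=0.0000 Bond=0.0000
(3,1): Delta=0.0000 Bond=0.0000
(3,2): Delta=0.9329 Bond=-36.4175
(3,3): Delta=1.0000 Bond=-41.4393
V0=48.7742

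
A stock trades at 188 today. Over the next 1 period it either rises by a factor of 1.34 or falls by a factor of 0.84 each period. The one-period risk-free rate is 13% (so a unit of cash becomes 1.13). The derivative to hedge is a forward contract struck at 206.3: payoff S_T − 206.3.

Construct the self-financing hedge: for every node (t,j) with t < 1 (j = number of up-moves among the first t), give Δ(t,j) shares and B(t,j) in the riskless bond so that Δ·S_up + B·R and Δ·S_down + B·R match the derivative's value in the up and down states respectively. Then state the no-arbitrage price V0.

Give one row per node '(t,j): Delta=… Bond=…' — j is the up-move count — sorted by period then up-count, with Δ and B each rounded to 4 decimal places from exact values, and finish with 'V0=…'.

No-arbitrage ⇒ martingale measure with p* = (R−d)/(u−d) = 0.5800.
At expiry t=1: V(1,0)=-48.3800, V(1,1)=45.6200
Node (0,0) S=188.0000: V=(p*·45.6200+(1−p*)·-48.3800)/1.13=5.4336; Δ=(45.6200−-48.3800)/(251.9200−157.9200)=1.0000; B=V−Δ·S=-182.5664
The time-0 hedge costs 5.4336, which is the no-arbitrage price.

(0,0): Delta=1.0000 Bond=-182.5664
V0=5.4336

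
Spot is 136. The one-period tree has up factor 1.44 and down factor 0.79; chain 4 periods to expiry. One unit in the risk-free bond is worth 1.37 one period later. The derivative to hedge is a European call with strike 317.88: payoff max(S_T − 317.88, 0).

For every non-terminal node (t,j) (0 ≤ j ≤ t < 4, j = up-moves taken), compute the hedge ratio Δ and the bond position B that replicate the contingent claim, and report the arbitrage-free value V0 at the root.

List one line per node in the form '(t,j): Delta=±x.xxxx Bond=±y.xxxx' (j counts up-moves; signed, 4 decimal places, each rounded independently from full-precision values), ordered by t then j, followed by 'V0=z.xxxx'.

(0,0): Delta=0.8284 Bond=-64.3703
(1,0): Delta=0.0178 Bond=-1.1042
(1,1): Delta=0.8820 Bond=-98.6973
(2,0): Delta=0.0000 Bond=0.0000
(2,1): Delta=0.0190 Bond=-1.6954
(2,2): Delta=0.9392 Bond=-151.3298
(3,0): Delta=0.0000 Bond=0.0000
(3,1): Delta=0.0000 Bond=0.0000
(3,2): Delta=0.0203 Bond=-2.6030
(3,3): Delta=1.0000 Bond=-232.0292
V0=48.2854

Under the risk-neutral measure, an up-move has probability p* = (R−d)/(u−d) = 0.8923 and values discount at R = 1.37.
Terminal payoffs: V(4,0)=0.0000, V(4,1)=0.0000, V(4,2)=0.0000, V(4,3)=2.9341, V(4,4)=266.8951
(3,0): S=67.0533. Δ = (V_up−V_dn)/(S_up−S_dn) = (0.0000−0.0000)/(96.5568−52.9721) = 0.0000. V = [p*·0.0000 + (1−p*)·0.0000]/1.37 = 0.0000. B = V − Δ·S = 0.0000.
(3,1): S=122.2237. Δ = (V_up−V_dn)/(S_up−S_dn) = (0.0000−0.0000)/(176.0022−96.5568) = 0.0000. V = [p*·0.0000 + (1−p*)·0.0000]/1.37 = 0.0000. B = V − Δ·S = 0.0000.
(3,2): S=222.7876. Δ = (V_up−V_dn)/(S_up−S_dn) = (2.9341−0.0000)/(320.8141−176.0022) = 0.0203. V = [p*·2.9341 + (1−p*)·0.0000]/1.37 = 1.9111. B = V − Δ·S = -2.6030.
(3,3): S=406.0938. Δ = (V_up−V_dn)/(S_up−S_dn) = (266.8951−2.9341)/(584.7751−320.8141) = 1.0000. V = [p*·266.8951 + (1−p*)·2.9341]/1.37 = 174.0646. B = V − Δ·S = -232.0292.
(2,0): S=84.8776. Δ = (V_up−V_dn)/(S_up−S_dn) = (0.0000−0.0000)/(122.2237−67.0533) = 0.0000. V = [p*·0.0000 + (1−p*)·0.0000]/1.37 = 0.0000. B = V − Δ·S = 0.0000.
(2,1): S=154.7136. Δ = (V_up−V_dn)/(S_up−S_dn) = (1.9111−0.0000)/(222.7876−122.2237) = 0.0190. V = [p*·1.9111 + (1−p*)·0.0000]/1.37 = 1.2447. B = V − Δ·S = -1.6954.
(2,2): S=282.0096. Δ = (V_up−V_dn)/(S_up−S_dn) = (174.0646−1.9111)/(406.0938−222.7876) = 0.9392. V = [p*·174.0646 + (1−p*)·1.9111]/1.37 = 113.5219. B = V − Δ·S = -151.3298.
(1,0): S=107.4400. Δ = (V_up−V_dn)/(S_up−S_dn) = (1.2447−0.0000)/(154.7136−84.8776) = 0.0178. V = [p*·1.2447 + (1−p*)·0.0000]/1.37 = 0.8107. B = V − Δ·S = -1.1042.
(1,1): S=195.8400. Δ = (V_up−V_dn)/(S_up−S_dn) = (113.5219−1.2447)/(282.0096−154.7136) = 0.8820. V = [p*·113.5219 + (1−p*)·1.2447]/1.37 = 74.0369. B = V − Δ·S = -98.6973.
(0,0): S=136.0000. Δ = (V_up−V_dn)/(S_up−S_dn) = (74.0369−0.8107)/(195.8400−107.4400) = 0.8284. V = [p*·74.0369 + (1−p*)·0.8107]/1.37 = 48.2854. B = V − Δ·S = -64.3703.
Each (Δ,B) replicates both successor values, so the strategy is self-financing and V0 is arbitrage-free.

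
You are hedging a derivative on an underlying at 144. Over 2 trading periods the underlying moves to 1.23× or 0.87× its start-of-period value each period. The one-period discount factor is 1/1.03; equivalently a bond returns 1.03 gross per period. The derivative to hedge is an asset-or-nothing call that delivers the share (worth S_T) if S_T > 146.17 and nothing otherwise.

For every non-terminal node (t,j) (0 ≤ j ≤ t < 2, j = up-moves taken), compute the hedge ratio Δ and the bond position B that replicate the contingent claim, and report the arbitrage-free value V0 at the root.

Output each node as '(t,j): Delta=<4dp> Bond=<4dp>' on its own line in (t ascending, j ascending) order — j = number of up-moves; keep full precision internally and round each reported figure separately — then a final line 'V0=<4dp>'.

The replicating-portfolio and risk-neutral prices coincide; use p* = (1.03−0.87)/(1.23−0.87) = 0.4444 for the latter.
Terminal values V(2,·): V(2,0)=0.0000, V(2,1)=154.0944, V(2,2)=217.8576
  t=1,j=0: stock 125.2800 → up 154.0944 (V=154.0944), down 108.9936 (V=0.0000). Price 66.4917; hedge Δ=3.4167, bond B=-361.5483.
  t=1,j=1: stock 177.1200 → up 217.8576 (V=217.8576), down 154.0944 (V=154.0944). Price 177.1200; hedge Δ=1.0000, bond B=0.0000.
  t=0,j=0: stock 144.0000 → up 177.1200 (V=177.1200), down 125.2800 (V=66.4917). Price 112.2911; hedge Δ=2.1340, bond B=-195.0099.
Root portfolio cost Δ·144+B reproduces V0=112.2911.

(0,0): Delta=2.1340 Bond=-195.0099
(1,0): Delta=3.4167 Bond=-361.5483
(1,1): Delta=1.0000 Bond=0.0000
V0=112.2911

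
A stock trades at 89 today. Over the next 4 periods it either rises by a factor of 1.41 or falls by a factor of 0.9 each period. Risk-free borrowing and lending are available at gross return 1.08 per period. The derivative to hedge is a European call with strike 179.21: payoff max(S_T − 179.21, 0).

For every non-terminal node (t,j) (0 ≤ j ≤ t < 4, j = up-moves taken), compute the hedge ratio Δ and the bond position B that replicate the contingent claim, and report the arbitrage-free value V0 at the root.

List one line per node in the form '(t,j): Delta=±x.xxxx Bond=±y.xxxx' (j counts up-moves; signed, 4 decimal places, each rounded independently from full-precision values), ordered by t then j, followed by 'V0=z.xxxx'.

Since d<R<u, set p* = (R−d)/(u−d) = 0.3529; price each node as the discounted p*-expectation of its children.
Terminal payoffs: V(4,0)=0.0000, V(4,1)=0.0000, V(4,2)=0.0000, V(4,3)=45.3280, V(4,4)=172.5662
Node (3,0) S=64.8810: V=(p*·0.0000+(1−p*)·0.0000)/1.08=0.0000; Δ=(0.0000−0.0000)/(91.4822−58.3929)=0.0000; B=V−Δ·S=0.0000
Node (3,1) S=101.6469: V=(p*·0.0000+(1−p*)·0.0000)/1.08=0.0000; Δ=(0.0000−0.0000)/(143.3221−91.4822)=0.0000; B=V−Δ·S=0.0000
Node (3,2) S=159.2468: V=(p*·45.3280+(1−p*)·0.0000)/1.08=14.8131; Δ=(45.3280−0.0000)/(224.5380−143.3221)=0.5581; B=V−Δ·S=-74.0654
Node (3,3) S=249.4867: V=(p*·172.5662+(1−p*)·45.3280)/1.08=83.5515; Δ=(172.5662−45.3280)/(351.7762−224.5380)=1.0000; B=V−Δ·S=-165.9352
Node (2,0) S=72.0900: V=(p*·0.0000+(1−p*)·0.0000)/1.08=0.0000; Δ=(0.0000−0.0000)/(101.6469−64.8810)=0.0000; B=V−Δ·S=0.0000
Node (2,1) S=112.9410: V=(p*·14.8131+(1−p*)·0.0000)/1.08=4.8409; Δ=(14.8131−0.0000)/(159.2468−101.6469)=0.2572; B=V−Δ·S=-24.2044
Node (2,2) S=176.9409: V=(p*·83.5515+(1−p*)·14.8131)/1.08=36.1793; Δ=(83.5515−14.8131)/(249.4867−159.2468)=0.7617; B=V−Δ·S=-98.6019
Node (1,0) S=80.1000: V=(p*·4.8409+(1−p*)·0.0000)/1.08=1.5820; Δ=(4.8409−0.0000)/(112.9410−72.0900)=0.1185; B=V−Δ·S=-7.9099
Node (1,1) S=125.4900: V=(p*·36.1793+(1−p*)·4.8409)/1.08=14.7236; Δ=(36.1793−4.8409)/(176.9409−112.9410)=0.4897; B=V−Δ·S=-46.7244
Node (0,0) S=89.0000: V=(p*·14.7236+(1−p*)·1.5820)/1.08=5.7595; Δ=(14.7236−1.5820)/(125.4900−80.1000)=0.2895; B=V−Δ·S=-20.0085
Root portfolio cost Δ·89+B reproduces V0=5.7595.

(0,0): Delta=0.2895 Bond=-20.0085
(1,0): Delta=0.1185 Bond=-7.9099
(1,1): Delta=0.4897 Bond=-46.7244
(2,0): Delta=0.0000 Bond=0.0000
(2,1): Delta=0.2572 Bond=-24.2044
(2,2): Delta=0.7617 Bond=-98.6019
(3,0): Delta=0.0000 Bond=0.0000
(3,1): Delta=0.0000 Bond=0.0000
(3,2): Delta=0.5581 Bond=-74.0654
(3,3): Delta=1.0000 Bond=-165.9352
V0=5.7595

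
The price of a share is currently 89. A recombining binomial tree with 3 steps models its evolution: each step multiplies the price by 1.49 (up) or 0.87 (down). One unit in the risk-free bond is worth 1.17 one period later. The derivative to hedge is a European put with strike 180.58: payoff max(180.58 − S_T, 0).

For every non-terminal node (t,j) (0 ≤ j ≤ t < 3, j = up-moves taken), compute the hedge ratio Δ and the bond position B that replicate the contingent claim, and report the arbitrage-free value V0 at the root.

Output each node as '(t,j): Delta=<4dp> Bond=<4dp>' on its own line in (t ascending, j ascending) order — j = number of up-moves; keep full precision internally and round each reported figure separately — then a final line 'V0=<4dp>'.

No-arbitrage ⇒ martingale measure with p* = (R−d)/(u−d) = 0.4839.
Terminal payoffs: V(3,0)=121.9732, V(3,1)=80.2075, V(3,2)=8.6777, V(3,3)=0.0000
Node (2,0) S=67.3641: V=(p*·80.2075+(1−p*)·121.9732)/1.17=86.9778; Δ=(80.2075−121.9732)/(100.3725−58.6068)=-1.0000; B=V−Δ·S=154.3419
Node (2,1) S=115.3707: V=(p*·8.6777+(1−p*)·80.2075)/1.17=38.9712; Δ=(8.6777−80.2075)/(171.9023−100.3725)=-1.0000; B=V−Δ·S=154.3419
Node (2,2) S=197.5889: V=(p*·0.0000+(1−p*)·8.6777)/1.17=3.8280; Δ=(0.0000−8.6777)/(294.4075−171.9023)=-0.0708; B=V−Δ·S=17.8242
Node (1,0) S=77.4300: V=(p*·38.9712+(1−p*)·86.9778)/1.17=54.4861; Δ=(38.9712−86.9778)/(115.3707−67.3641)=-1.0000; B=V−Δ·S=131.9161
Node (1,1) S=132.6100: V=(p*·3.8280+(1−p*)·38.9712)/1.17=18.7747; Δ=(3.8280−38.9712)/(197.5889−115.3707)=-0.4274; B=V−Δ·S=75.4572
Node (0,0) S=89.0000: V=(p*·18.7747+(1−p*)·54.4861)/1.17=31.8004; Δ=(18.7747−54.4861)/(132.6100−77.4300)=-0.6472; B=V−Δ·S=89.3994
The time-0 hedge costs 31.8004, which is the no-arbitrage price.

(0,0): Delta=-0.6472 Bond=89.3994
(1,0): Delta=-1.0000 Bond=131.9161
(1,1): Delta=-0.4274 Bond=75.4572
(2,0): Delta=-1.0000 Bond=154.3419
(2,1): Delta=-1.0000 Bond=154.3419
(2,2): Delta=-0.0708 Bond=17.8242
V0=31.8004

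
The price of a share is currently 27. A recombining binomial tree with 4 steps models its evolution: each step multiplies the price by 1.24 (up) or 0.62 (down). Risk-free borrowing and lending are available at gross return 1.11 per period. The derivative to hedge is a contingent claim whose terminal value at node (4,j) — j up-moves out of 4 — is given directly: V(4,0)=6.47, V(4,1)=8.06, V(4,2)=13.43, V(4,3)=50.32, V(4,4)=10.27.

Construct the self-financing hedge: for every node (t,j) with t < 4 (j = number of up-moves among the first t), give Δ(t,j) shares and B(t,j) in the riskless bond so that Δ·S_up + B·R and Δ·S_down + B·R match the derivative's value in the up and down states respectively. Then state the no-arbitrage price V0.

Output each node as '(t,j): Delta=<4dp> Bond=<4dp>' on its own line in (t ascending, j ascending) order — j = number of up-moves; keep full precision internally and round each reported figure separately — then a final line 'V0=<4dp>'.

No-arbitrage ⇒ martingale measure with p* = (R−d)/(u−d) = 0.7903.
Terminal payoffs: V(4,0)=6.4700, V(4,1)=8.0600, V(4,2)=13.4300, V(4,3)=50.3200, V(4,4)=10.2700
(3,0): S=6.4349. Δ = (V_up−V_dn)/(S_up−S_dn) = (8.0600−6.4700)/(7.9792−3.9896) = 0.3985. V = [p*·8.0600 + (1−p*)·6.4700]/1.11 = 6.9609. B = V − Δ·S = 4.3964.
(3,1): S=12.8697. Δ = (V_up−V_dn)/(S_up−S_dn) = (13.4300−8.0600)/(15.9584−7.9792) = 0.6730. V = [p*·13.4300 + (1−p*)·8.0600]/1.11 = 11.0847. B = V − Δ·S = 2.4234.
(3,2): S=25.7394. Δ = (V_up−V_dn)/(S_up−S_dn) = (50.3200−13.4300)/(31.9169−15.9584) = 2.3116. V = [p*·50.3200 + (1−p*)·13.4300]/1.11 = 38.3649. B = V − Δ·S = -21.1351.
(3,3): S=51.4788. Δ = (V_up−V_dn)/(S_up−S_dn) = (10.2700−50.3200)/(63.8338−31.9169) = -1.2548. V = [p*·10.2700 + (1−p*)·50.3200]/1.11 = 16.8176. B = V − Δ·S = 81.4144.
(2,0): S=10.3788. Δ = (V_up−V_dn)/(S_up−S_dn) = (11.0847−6.9609)/(12.8697−6.4349) = 0.6409. V = [p*·11.0847 + (1−p*)·6.9609]/1.11 = 9.2072. B = V − Δ·S = 2.5560.
(2,1): S=20.7576. Δ = (V_up−V_dn)/(S_up−S_dn) = (38.3649−11.0847)/(25.7394−12.8697) = 2.1197. V = [p*·38.3649 + (1−p*)·11.0847]/1.11 = 29.4098. B = V − Δ·S = -14.5905.
(2,2): S=41.5152. Δ = (V_up−V_dn)/(S_up−S_dn) = (16.8176−38.3649)/(51.4788−25.7394) = -0.8371. V = [p*·16.8176 + (1−p*)·38.3649]/1.11 = 19.2213. B = V − Δ·S = 53.9749.
(1,0): S=16.7400. Δ = (V_up−V_dn)/(S_up−S_dn) = (29.4098−9.2072)/(20.7576−10.3788) = 1.9465. V = [p*·29.4098 + (1−p*)·9.2072]/1.11 = 22.6791. B = V − Δ·S = -9.9056.
(1,1): S=33.4800. Δ = (V_up−V_dn)/(S_up−S_dn) = (19.2213−29.4098)/(41.5152−20.7576) = -0.4908. V = [p*·19.2213 + (1−p*)·29.4098]/1.11 = 19.2410. B = V − Δ·S = 35.6741.
(0,0): S=27.0000. Δ = (V_up−V_dn)/(S_up−S_dn) = (19.2410−22.6791)/(33.4800−16.7400) = -0.2054. V = [p*·19.2410 + (1−p*)·22.6791]/1.11 = 17.9837. B = V − Δ·S = 23.5289.
Root portfolio cost Δ·27+B reproduces V0=17.9837.

(0,0): Delta=-0.2054 Bond=23.5289
(1,0): Delta=1.9465 Bond=-9.9056
(1,1): Delta=-0.4908 Bond=35.6741
(2,0): Delta=0.6409 Bond=2.5560
(2,1): Delta=2.1197 Bond=-14.5905
(2,2): Delta=-0.8371 Bond=53.9749
(3,0): Delta=0.3985 Bond=4.3964
(3,1): Delta=0.6730 Bond=2.4234
(3,2): Delta=2.3116 Bond=-21.1351
(3,3): Delta=-1.2548 Bond=81.4144
V0=17.9837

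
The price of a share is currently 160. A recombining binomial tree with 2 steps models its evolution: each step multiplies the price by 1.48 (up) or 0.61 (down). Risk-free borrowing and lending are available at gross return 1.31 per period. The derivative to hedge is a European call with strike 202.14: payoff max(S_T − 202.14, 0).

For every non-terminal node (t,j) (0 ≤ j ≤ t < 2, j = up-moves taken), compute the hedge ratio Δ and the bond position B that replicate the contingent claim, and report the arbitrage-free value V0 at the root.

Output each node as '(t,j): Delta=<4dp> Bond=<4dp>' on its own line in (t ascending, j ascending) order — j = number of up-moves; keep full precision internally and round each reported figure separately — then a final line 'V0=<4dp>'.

The replicating-portfolio and risk-neutral prices coincide; use p* = (1.31−0.61)/(1.48−0.61) = 0.8046 for the latter.
At expiry t=2: V(2,0)=0.0000, V(2,1)=0.0000, V(2,2)=148.3240
  t=1,j=0: stock 97.6000 → up 144.4480 (V=0.0000), down 59.5360 (V=0.0000). Price 0.0000; hedge Δ=0.0000, bond B=0.0000.
  t=1,j=1: stock 236.8000 → up 350.4640 (V=148.3240), down 144.4480 (V=0.0000). Price 91.1001; hedge Δ=0.7200, bond B=-79.3872.
  t=0,j=0: stock 160.0000 → up 236.8000 (V=91.1001), down 97.6000 (V=0.0000). Price 55.9534; hedge Δ=0.6545, bond B=-48.7594.
Self-financing check: at every node Δ·S+B equals the discounted successor values.

(0,0): Delta=0.6545 Bond=-48.7594
(1,0): Delta=0.0000 Bond=0.0000
(1,1): Delta=0.7200 Bond=-79.3872
V0=55.9534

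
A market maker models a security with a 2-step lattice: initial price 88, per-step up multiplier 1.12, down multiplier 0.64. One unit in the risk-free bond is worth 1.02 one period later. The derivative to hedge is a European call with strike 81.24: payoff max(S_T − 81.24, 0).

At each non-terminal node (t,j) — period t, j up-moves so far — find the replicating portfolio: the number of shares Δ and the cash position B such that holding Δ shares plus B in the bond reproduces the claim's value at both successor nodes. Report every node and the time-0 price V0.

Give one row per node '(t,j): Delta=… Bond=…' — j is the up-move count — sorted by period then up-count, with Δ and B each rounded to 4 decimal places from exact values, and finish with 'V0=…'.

(0,0): Delta=0.5356 Bond=-29.5718
(1,0): Delta=0.0000 Bond=0.0000
(1,1): Delta=0.6161 Bond=-38.1009
V0=17.5582

No-arbitrage ⇒ martingale measure with p* = (R−d)/(u−d) = 0.7917.
Terminal payoffs: V(2,0)=0.0000, V(2,1)=0.0000, V(2,2)=29.1472
  t=1,j=0: stock 56.3200 → up 63.0784 (V=0.0000), down 36.0448 (V=0.0000). Price 0.0000; hedge Δ=0.0000, bond B=0.0000.
  t=1,j=1: stock 98.5600 → up 110.3872 (V=29.1472), down 63.0784 (V=0.0000). Price 22.6224; hedge Δ=0.6161, bond B=-38.1009.
  t=0,j=0: stock 88.0000 → up 98.5600 (V=22.6224), down 56.3200 (V=0.0000). Price 17.5582; hedge Δ=0.5356, bond B=-29.5718.
Root portfolio cost Δ·88+B reproduces V0=17.5582.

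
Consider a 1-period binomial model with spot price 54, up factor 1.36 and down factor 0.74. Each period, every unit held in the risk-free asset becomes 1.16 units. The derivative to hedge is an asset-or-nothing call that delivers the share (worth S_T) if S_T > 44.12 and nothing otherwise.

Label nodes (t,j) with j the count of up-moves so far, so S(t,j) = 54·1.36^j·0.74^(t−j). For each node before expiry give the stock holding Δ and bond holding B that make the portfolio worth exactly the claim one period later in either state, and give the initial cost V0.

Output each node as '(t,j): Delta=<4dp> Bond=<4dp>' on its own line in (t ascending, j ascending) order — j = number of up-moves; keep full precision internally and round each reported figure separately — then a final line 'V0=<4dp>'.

No-arbitrage ⇒ martingale measure with p* = (R−d)/(u−d) = 0.6774.
Terminal values V(1,·): V(1,0)=0.0000, V(1,1)=73.4400
Node (0,0) S=54.0000: V=(p*·73.4400+(1−p*)·0.0000)/1.16=42.8877; Δ=(73.4400−0.0000)/(73.4400−39.9600)=2.1935; B=V−Δ·S=-75.5640
Root portfolio cost Δ·54+B reproduces V0=42.8877.

(0,0): Delta=2.1935 Bond=-75.5640
V0=42.8877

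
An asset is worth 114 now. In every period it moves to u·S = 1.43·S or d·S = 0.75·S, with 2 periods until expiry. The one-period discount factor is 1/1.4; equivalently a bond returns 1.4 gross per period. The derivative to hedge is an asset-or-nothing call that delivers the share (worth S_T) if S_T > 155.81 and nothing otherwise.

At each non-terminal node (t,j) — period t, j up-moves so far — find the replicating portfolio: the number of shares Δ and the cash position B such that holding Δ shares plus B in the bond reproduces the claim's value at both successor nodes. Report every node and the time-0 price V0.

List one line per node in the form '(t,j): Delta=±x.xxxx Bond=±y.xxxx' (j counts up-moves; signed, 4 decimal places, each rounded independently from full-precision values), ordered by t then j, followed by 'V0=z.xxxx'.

(0,0): Delta=2.0532 Bond=-125.3943
(1,0): Delta=0.0000 Bond=0.0000
(1,1): Delta=2.1029 Bond=-183.6544
V0=108.6750

Risk-neutral probability p* = (R−d)/(u−d) = (1.4−0.75)/(1.43−0.75) = 0.9559.
Terminal values V(2,·): V(2,0)=0.0000, V(2,1)=0.0000, V(2,2)=233.1186
Node (1,0) S=85.5000: V=(p*·0.0000+(1−p*)·0.0000)/1.4=0.0000; Δ=(0.0000−0.0000)/(122.2650−64.1250)=0.0000; B=V−Δ·S=0.0000
Node (1,1) S=163.0200: V=(p*·233.1186+(1−p*)·0.0000)/1.4=159.1671; Δ=(233.1186−0.0000)/(233.1186−122.2650)=2.1029; B=V−Δ·S=-183.6544
Node (0,0) S=114.0000: V=(p*·159.1671+(1−p*)·0.0000)/1.4=108.6750; Δ=(159.1671−0.0000)/(163.0200−85.5000)=2.0532; B=V−Δ·S=-125.3943
Root portfolio cost Δ·114+B reproduces V0=108.6750.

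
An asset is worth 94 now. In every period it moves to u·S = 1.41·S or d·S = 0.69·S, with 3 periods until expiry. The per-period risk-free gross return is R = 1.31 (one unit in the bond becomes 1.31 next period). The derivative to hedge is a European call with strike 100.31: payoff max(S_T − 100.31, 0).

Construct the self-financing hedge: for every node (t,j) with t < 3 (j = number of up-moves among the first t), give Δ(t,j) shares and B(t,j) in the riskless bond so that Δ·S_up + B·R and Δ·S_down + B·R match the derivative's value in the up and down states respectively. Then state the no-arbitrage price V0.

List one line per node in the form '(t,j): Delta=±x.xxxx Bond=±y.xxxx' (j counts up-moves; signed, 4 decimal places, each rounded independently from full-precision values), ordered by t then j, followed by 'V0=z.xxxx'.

(0,0): Delta=0.9180 Bond=-36.0065
(1,0): Delta=0.4031 Bond=-13.7714
(1,1): Delta=0.9587 Bond=-52.5551
(2,0): Delta=0.0000 Bond=0.0000
(2,1): Delta=0.4349 Bond=-20.9503
(2,2): Delta=1.0000 Bond=-76.5725
V0=50.2874

Risk-neutral probability p* = (R−d)/(u−d) = (1.31−0.69)/(1.41−0.69) = 0.8611.
Terminal values V(3,·): V(3,0)=0.0000, V(3,1)=0.0000, V(3,2)=28.6382, V(3,3)=163.1928
  t=2,j=0: stock 44.7534 → up 63.1023 (V=0.0000), down 30.8798 (V=0.0000). Price 0.0000; hedge Δ=0.0000, bond B=0.0000.
  t=2,j=1: stock 91.4526 → up 128.9482 (V=28.6382), down 63.1023 (V=0.0000). Price 18.8249; hedge Δ=0.4349, bond B=-20.9503.
  t=2,j=2: stock 186.8814 → up 263.5028 (V=163.1928), down 128.9482 (V=28.6382). Price 110.3089; hedge Δ=1.0000, bond B=-76.5725.
  t=1,j=0: stock 64.8600 → up 91.4526 (V=18.8249), down 44.7534 (V=0.0000). Price 12.3743; hedge Δ=0.4031, bond B=-13.7714.
  t=1,j=1: stock 132.5400 → up 186.8814 (V=110.3089), down 91.4526 (V=18.8249). Price 74.5059; hedge Δ=0.9587, bond B=-52.5551.
  t=0,j=0: stock 94.0000 → up 132.5400 (V=74.5059), down 64.8600 (V=12.3743). Price 50.2874; hedge Δ=0.9180, bond B=-36.0065.
Each (Δ,B) replicates both successor values, so the strategy is self-financing and V0 is arbitrage-free.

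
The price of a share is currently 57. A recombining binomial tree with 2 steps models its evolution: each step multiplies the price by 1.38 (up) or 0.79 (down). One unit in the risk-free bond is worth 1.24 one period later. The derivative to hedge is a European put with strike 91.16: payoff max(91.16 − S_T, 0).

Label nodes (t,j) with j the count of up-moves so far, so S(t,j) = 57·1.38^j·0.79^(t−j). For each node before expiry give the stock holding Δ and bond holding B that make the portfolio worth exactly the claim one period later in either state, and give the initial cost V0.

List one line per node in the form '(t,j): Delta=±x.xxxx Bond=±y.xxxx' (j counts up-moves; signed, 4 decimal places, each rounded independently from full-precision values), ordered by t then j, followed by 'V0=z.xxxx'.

No-arbitrage ⇒ martingale measure with p* = (R−d)/(u−d) = 0.7627.
Payoff layer (t=2): V(2,0)=55.5863, V(2,1)=29.0186, V(2,2)=0.0000
Node (1,0) S=45.0300: V=(p*·29.0186+(1−p*)·55.5863)/1.24=28.4861; Δ=(29.0186−55.5863)/(62.1414−35.5737)=-1.0000; B=V−Δ·S=73.5161
Node (1,1) S=78.6600: V=(p*·0.0000+(1−p*)·29.0186)/1.24=5.5530; Δ=(0.0000−29.0186)/(108.5508−62.1414)=-0.6253; B=V−Δ·S=54.7371
Node (0,0) S=57.0000: V=(p*·5.5530+(1−p*)·28.4861)/1.24=8.8668; Δ=(5.5530−28.4861)/(78.6600−45.0300)=-0.6819; B=V−Δ·S=47.7364
Self-financing check: at every node Δ·S+B equals the discounted successor values.

(0,0): Delta=-0.6819 Bond=47.7364
(1,0): Delta=-1.0000 Bond=73.5161
(1,1): Delta=-0.6253 Bond=54.7371
V0=8.8668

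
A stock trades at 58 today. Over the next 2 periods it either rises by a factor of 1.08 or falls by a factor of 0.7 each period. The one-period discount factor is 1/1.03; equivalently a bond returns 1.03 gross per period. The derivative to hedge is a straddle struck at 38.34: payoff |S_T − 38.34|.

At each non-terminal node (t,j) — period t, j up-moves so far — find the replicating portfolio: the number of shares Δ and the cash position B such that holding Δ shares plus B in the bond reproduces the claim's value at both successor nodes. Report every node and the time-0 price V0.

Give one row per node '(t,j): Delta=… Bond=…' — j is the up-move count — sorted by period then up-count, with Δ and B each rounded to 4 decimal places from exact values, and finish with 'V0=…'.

No-arbitrage ⇒ martingale measure with p* = (R−d)/(u−d) = 0.8684.
Payoff layer (t=2): V(2,0)=9.9200, V(2,1)=5.5080, V(2,2)=29.3112
(1,0): S=40.6000. Δ = (V_up−V_dn)/(S_up−S_dn) = (5.5080−9.9200)/(43.8480−28.4200) = -0.2860. V = [p*·5.5080 + (1−p*)·9.9200]/1.03 = 5.9112. B = V − Δ·S = 17.5217.
(1,1): S=62.6400. Δ = (V_up−V_dn)/(S_up−S_dn) = (29.3112−5.5080)/(67.6512−43.8480) = 1.0000. V = [p*·29.3112 + (1−p*)·5.5080]/1.03 = 25.4167. B = V − Δ·S = -37.2233.
(0,0): S=58.0000. Δ = (V_up−V_dn)/(S_up−S_dn) = (25.4167−5.9112)/(62.6400−40.6000) = 0.8850. V = [p*·25.4167 + (1−p*)·5.9112]/1.03 = 22.1846. B = V − Δ·S = -29.1456.
Self-financing check: at every node Δ·S+B equals the discounted successor values.

(0,0): Delta=0.8850 Bond=-29.1456
(1,0): Delta=-0.2860 Bond=17.5217
(1,1): Delta=1.0000 Bond=-37.2233
V0=22.1846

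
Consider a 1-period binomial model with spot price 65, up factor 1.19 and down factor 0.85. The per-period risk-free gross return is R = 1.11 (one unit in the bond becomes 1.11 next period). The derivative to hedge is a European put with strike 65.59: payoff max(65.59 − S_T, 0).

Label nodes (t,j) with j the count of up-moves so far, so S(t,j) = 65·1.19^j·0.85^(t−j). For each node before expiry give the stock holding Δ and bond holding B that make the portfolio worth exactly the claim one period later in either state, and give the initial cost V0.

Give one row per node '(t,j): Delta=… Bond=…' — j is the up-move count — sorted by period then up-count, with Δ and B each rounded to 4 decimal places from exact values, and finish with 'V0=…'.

(0,0): Delta=-0.4679 Bond=32.6036
V0=2.1918

No-arbitrage ⇒ martingale measure with p* = (R−d)/(u−d) = 0.7647.
Terminal payoffs: V(1,0)=10.3400, V(1,1)=0.0000
  t=0,j=0: stock 65.0000 → up 77.3500 (V=0.0000), down 55.2500 (V=10.3400). Price 2.1918; hedge Δ=-0.4679, bond B=32.6036.
Self-financing check: at every node Δ·S+B equals the discounted successor values.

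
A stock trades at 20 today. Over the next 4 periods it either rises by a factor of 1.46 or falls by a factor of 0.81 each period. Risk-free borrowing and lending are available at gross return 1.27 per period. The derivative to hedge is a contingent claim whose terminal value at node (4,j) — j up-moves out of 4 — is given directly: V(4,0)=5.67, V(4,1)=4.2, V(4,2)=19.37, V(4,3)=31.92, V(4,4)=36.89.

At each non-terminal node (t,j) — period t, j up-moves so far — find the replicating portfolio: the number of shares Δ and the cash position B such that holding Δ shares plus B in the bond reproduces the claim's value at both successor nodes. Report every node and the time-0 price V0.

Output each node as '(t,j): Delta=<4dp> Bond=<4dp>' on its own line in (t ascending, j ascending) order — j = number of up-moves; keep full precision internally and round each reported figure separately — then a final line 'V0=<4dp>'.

Under the risk-neutral measure, an up-move has probability p* = (R−d)/(u−d) = 0.7077 and values discount at R = 1.27.
Terminal payoffs: V(4,0)=5.6700, V(4,1)=4.2000, V(4,2)=19.3700, V(4,3)=31.9200, V(4,4)=36.8900
Node (3,0) S=10.6288: V=(p*·4.2000+(1−p*)·5.6700)/1.27=3.6454; Δ=(4.2000−5.6700)/(15.5181−8.6093)=-0.2128; B=V−Δ·S=5.9070
Node (3,1) S=19.1581: V=(p*·19.3700+(1−p*)·4.2000)/1.27=11.7604; Δ=(19.3700−4.2000)/(27.9709−15.5181)=1.2182; B=V−Δ·S=-11.5781
Node (3,2) S=34.5319: V=(p*·31.9200+(1−p*)·19.3700)/1.27=22.2453; Δ=(31.9200−19.3700)/(50.4166−27.9709)=0.5591; B=V−Δ·S=2.9376
Node (3,3) S=62.2427: V=(p*·36.8900+(1−p*)·31.9200)/1.27=27.9033; Δ=(36.8900−31.9200)/(90.8744−50.4166)=0.1228; B=V−Δ·S=20.2572
Node (2,0) S=13.1220: V=(p*·11.7604+(1−p*)·3.6454)/1.27=7.3924; Δ=(11.7604−3.6454)/(19.1581−10.6288)=0.9514; B=V−Δ·S=-5.0922
Node (2,1) S=23.6520: V=(p*·22.2453+(1−p*)·11.7604)/1.27=15.1027; Δ=(22.2453−11.7604)/(34.5319−19.1581)=0.6820; B=V−Δ·S=-1.0279
Node (2,2) S=42.6320: V=(p*·27.9033+(1−p*)·22.2453)/1.27=20.6689; Δ=(27.9033−22.2453)/(62.2427−34.5319)=0.2042; B=V−Δ·S=11.9642
Node (1,0) S=16.2000: V=(p*·15.1027+(1−p*)·7.3924)/1.27=10.1173; Δ=(15.1027−7.3924)/(23.6520−13.1220)=0.7322; B=V−Δ·S=-1.7448
Node (1,1) S=29.2000: V=(p*·20.6689+(1−p*)·15.1027)/1.27=14.9936; Δ=(20.6689−15.1027)/(42.6320−23.6520)=0.2933; B=V−Δ·S=6.4303
Node (0,0) S=20.0000: V=(p*·14.9936+(1−p*)·10.1173)/1.27=10.6836; Δ=(14.9936−10.1173)/(29.2000−16.2000)=0.3751; B=V−Δ·S=3.1816
Root portfolio cost Δ·20+B reproduces V0=10.6836.

(0,0): Delta=0.3751 Bond=3.1816
(1,0): Delta=0.7322 Bond=-1.7448
(1,1): Delta=0.2933 Bond=6.4303
(2,0): Delta=0.9514 Bond=-5.0922
(2,1): Delta=0.6820 Bond=-1.0279
(2,2): Delta=0.2042 Bond=11.9642
(3,0): Delta=-0.2128 Bond=5.9070
(3,1): Delta=1.2182 Bond=-11.5781
(3,2): Delta=0.5591 Bond=2.9376
(3,3): Delta=0.1228 Bond=20.2572
V0=10.6836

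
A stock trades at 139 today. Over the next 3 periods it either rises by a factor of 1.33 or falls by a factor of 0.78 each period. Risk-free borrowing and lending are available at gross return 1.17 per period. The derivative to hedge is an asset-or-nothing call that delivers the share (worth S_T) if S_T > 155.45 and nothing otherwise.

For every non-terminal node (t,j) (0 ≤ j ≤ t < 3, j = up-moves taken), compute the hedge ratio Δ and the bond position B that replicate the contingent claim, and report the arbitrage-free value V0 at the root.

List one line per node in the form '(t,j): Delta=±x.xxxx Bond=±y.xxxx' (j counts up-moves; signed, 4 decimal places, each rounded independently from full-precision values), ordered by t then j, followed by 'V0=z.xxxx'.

Since d<R<u, set p* = (R−d)/(u−d) = 0.7091; price each node as the discounted p*-expectation of its children.
Terminal payoffs: V(3,0)=0.0000, V(3,1)=0.0000, V(3,2)=191.7841, V(3,3)=327.0165
Node (2,0) S=84.5676: V=(p*·0.0000+(1−p*)·0.0000)/1.17=0.0000; Δ=(0.0000−0.0000)/(112.4749−65.9627)=0.0000; B=V−Δ·S=0.0000
Node (2,1) S=144.1986: V=(p*·191.7841+(1−p*)·0.0000)/1.17=116.2328; Δ=(191.7841−0.0000)/(191.7841−112.4749)=2.4182; B=V−Δ·S=-232.4656
Node (2,2) S=245.8771: V=(p*·327.0165+(1−p*)·191.7841)/1.17=245.8771; Δ=(327.0165−191.7841)/(327.0165−191.7841)=1.0000; B=V−Δ·S=0.0000
Node (1,0) S=108.4200: V=(p*·116.2328+(1−p*)·0.0000)/1.17=70.4441; Δ=(116.2328−0.0000)/(144.1986−84.5676)=1.9492; B=V−Δ·S=-140.8883
Node (1,1) S=184.8700: V=(p*·245.8771+(1−p*)·116.2328)/1.17=177.9166; Δ=(245.8771−116.2328)/(245.8771−144.1986)=1.2750; B=V−Δ·S=-57.8003
Node (0,0) S=139.0000: V=(p*·177.9166+(1−p*)·70.4441)/1.17=125.3435; Δ=(177.9166−70.4441)/(184.8700−108.4200)=1.4058; B=V−Δ·S=-70.0610
The time-0 hedge costs 125.3435, which is the no-arbitrage price.

(0,0): Delta=1.4058 Bond=-70.0610
(1,0): Delta=1.9492 Bond=-140.8883
(1,1): Delta=1.2750 Bond=-57.8003
(2,0): Delta=0.0000 Bond=0.0000
(2,1): Delta=2.4182 Bond=-232.4656
(2,2): Delta=1.0000 Bond=0.0000
V0=125.3435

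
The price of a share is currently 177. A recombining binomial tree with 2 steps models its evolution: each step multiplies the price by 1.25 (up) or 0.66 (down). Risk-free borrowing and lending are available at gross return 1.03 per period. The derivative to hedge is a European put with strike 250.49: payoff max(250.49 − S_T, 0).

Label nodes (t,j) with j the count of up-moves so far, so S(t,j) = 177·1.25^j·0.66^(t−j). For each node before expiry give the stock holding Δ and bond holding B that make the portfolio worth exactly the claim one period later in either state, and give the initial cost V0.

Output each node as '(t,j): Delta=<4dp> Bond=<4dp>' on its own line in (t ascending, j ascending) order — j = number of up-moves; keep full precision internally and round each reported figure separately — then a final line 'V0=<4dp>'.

(0,0): Delta=-0.8480 Bond=218.8703
(1,0): Delta=-1.0000 Bond=243.1942
(1,1): Delta=-0.8003 Bond=214.8778
V0=68.7760

Risk-neutral probability p* = (R−d)/(u−d) = (1.03−0.66)/(1.25−0.66) = 0.6271.
At expiry t=2: V(2,0)=173.3888, V(2,1)=104.4650, V(2,2)=0.0000
Node (1,0) S=116.8200: V=(p*·104.4650+(1−p*)·173.3888)/1.03=126.3742; Δ=(104.4650−173.3888)/(146.0250−77.1012)=-1.0000; B=V−Δ·S=243.1942
Node (1,1) S=221.2500: V=(p*·0.0000+(1−p*)·104.4650)/1.03=37.8185; Δ=(0.0000−104.4650)/(276.5625−146.0250)=-0.8003; B=V−Δ·S=214.8778
Node (0,0) S=177.0000: V=(p*·37.8185+(1−p*)·126.3742)/1.03=68.7760; Δ=(37.8185−126.3742)/(221.2500−116.8200)=-0.8480; B=V−Δ·S=218.8703
Each (Δ,B) replicates both successor values, so the strategy is self-financing and V0 is arbitrage-free.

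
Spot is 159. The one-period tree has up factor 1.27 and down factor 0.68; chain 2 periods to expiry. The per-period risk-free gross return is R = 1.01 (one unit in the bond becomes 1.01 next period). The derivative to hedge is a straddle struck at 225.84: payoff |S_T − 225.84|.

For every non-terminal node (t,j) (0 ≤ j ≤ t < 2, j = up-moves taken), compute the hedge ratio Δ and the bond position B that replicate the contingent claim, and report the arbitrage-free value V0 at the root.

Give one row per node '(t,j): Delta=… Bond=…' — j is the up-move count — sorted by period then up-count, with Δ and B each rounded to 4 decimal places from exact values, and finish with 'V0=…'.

Under the risk-neutral measure, an up-move has probability p* = (R−d)/(u−d) = 0.5593 and values discount at R = 1.01.
Terminal payoffs: V(2,0)=152.3184, V(2,1)=88.5276, V(2,2)=30.6111
(1,0): S=108.1200. Δ = (V_up−V_dn)/(S_up−S_dn) = (88.5276−152.3184)/(137.3124−73.5216) = -1.0000. V = [p*·88.5276 + (1−p*)·152.3184]/1.01 = 115.4840. B = V − Δ·S = 223.6040.
(1,1): S=201.9300. Δ = (V_up−V_dn)/(S_up−S_dn) = (30.6111−88.5276)/(256.4511−137.3124) = -0.4861. V = [p*·30.6111 + (1−p*)·88.5276]/1.01 = 55.5778. B = V − Δ·S = 153.7414.
(0,0): S=159.0000. Δ = (V_up−V_dn)/(S_up−S_dn) = (55.5778−115.4840)/(201.9300−108.1200) = -0.6386. V = [p*·55.5778 + (1−p*)·115.4840]/1.01 = 81.1655. B = V − Δ·S = 182.7013.
Check: Δ(0,0)·S0 + B(0,0) = 81.1655 = V0.

(0,0): Delta=-0.6386 Bond=182.7013
(1,0): Delta=-1.0000 Bond=223.6040
(1,1): Delta=-0.4861 Bond=153.7414
V0=81.1655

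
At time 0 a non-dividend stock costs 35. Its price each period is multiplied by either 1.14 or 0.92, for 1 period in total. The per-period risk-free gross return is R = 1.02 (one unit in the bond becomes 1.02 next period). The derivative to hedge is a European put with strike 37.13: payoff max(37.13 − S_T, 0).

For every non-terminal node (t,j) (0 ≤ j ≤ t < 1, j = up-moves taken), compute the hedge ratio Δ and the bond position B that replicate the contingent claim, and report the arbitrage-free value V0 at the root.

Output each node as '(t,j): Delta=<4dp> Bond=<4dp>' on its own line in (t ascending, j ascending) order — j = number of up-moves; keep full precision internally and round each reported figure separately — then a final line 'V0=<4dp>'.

(0,0): Delta=-0.6403 Bond=25.0455
V0=2.6364

No-arbitrage ⇒ martingale measure with p* = (R−d)/(u−d) = 0.4545.
Terminal payoffs: V(1,0)=4.9300, V(1,1)=0.0000
Node (0,0) S=35.0000: V=(p*·0.0000+(1−p*)·4.9300)/1.02=2.6364; Δ=(0.0000−4.9300)/(39.9000−32.2000)=-0.6403; B=V−Δ·S=25.0455
Each (Δ,B) replicates both successor values, so the strategy is self-financing and V0 is arbitrage-free.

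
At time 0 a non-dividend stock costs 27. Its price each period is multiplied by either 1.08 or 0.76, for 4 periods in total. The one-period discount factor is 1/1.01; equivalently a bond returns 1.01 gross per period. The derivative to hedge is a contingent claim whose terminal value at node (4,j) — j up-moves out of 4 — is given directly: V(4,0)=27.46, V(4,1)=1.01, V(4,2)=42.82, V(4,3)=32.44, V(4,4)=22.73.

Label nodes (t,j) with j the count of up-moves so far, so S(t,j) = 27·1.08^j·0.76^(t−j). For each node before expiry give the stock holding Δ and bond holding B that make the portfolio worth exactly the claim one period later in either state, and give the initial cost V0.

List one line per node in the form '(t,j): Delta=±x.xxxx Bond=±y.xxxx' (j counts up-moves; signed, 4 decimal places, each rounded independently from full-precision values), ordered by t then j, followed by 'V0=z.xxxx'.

Since d<R<u, set p* = (R−d)/(u−d) = 0.7812; price each node as the discounted p*-expectation of its children.
Terminal payoffs: V(4,0)=27.4600, V(4,1)=1.0100, V(4,2)=42.8200, V(4,3)=32.4400, V(4,4)=22.7300
Node (3,0) S=11.8524: V=(p*·1.0100+(1−p*)·27.4600)/1.01=6.7287; Δ=(1.0100−27.4600)/(12.8005−9.0078)=-6.9738; B=V−Δ·S=89.3849
Node (3,1) S=16.8428: V=(p*·42.8200+(1−p*)·1.0100)/1.01=33.3407; Δ=(42.8200−1.0100)/(18.1902−12.8005)=7.7574; B=V−Δ·S=-97.3156
Node (3,2) S=23.9345: V=(p*·32.4400+(1−p*)·42.8200)/1.01=34.3670; Δ=(32.4400−42.8200)/(25.8493−18.1902)=-1.3553; B=V−Δ·S=66.8045
Node (3,3) S=34.0122: V=(p*·22.7300+(1−p*)·32.4400)/1.01=24.6080; Δ=(22.7300−32.4400)/(36.7332−25.8493)=-0.8921; B=V−Δ·S=54.9517
Node (2,0) S=15.5952: V=(p*·33.3407+(1−p*)·6.7287)/1.01=27.2468; Δ=(33.3407−6.7287)/(16.8428−11.8524)=5.3326; B=V−Δ·S=-55.9157
Node (2,1) S=22.1616: V=(p*·34.3670+(1−p*)·33.3407)/1.01=33.8044; Δ=(34.3670−33.3407)/(23.9345−16.8428)=0.1447; B=V−Δ·S=30.5972
Node (2,2) S=31.4928: V=(p*·24.6080+(1−p*)·34.3670)/1.01=26.4780; Δ=(24.6080−34.3670)/(34.0122−23.9345)=-0.9684; B=V−Δ·S=56.9748
Node (1,0) S=20.5200: V=(p*·33.8044+(1−p*)·27.2468)/1.01=32.0494; Δ=(33.8044−27.2468)/(22.1616−15.5952)=0.9987; B=V−Δ·S=11.5570
Node (1,1) S=29.1600: V=(p*·26.4780+(1−p*)·33.8044)/1.01=27.8026; Δ=(26.4780−33.8044)/(31.4928−22.1616)=-0.7852; B=V−Δ·S=50.6977
Node (0,0) S=27.0000: V=(p*·27.8026+(1−p*)·32.0494)/1.01=28.4471; Δ=(27.8026−32.0494)/(29.1600−20.5200)=-0.4915; B=V−Δ·S=41.7185
Self-financing check: at every node Δ·S+B equals the discounted successor values.

(0,0): Delta=-0.4915 Bond=41.7185
(1,0): Delta=0.9987 Bond=11.5570
(1,1): Delta=-0.7852 Bond=50.6977
(2,0): Delta=5.3326 Bond=-55.9157
(2,1): Delta=0.1447 Bond=30.5972
(2,2): Delta=-0.9684 Bond=56.9748
(3,0): Delta=-6.9738 Bond=89.3849
(3,1): Delta=7.7574 Bond=-97.3156
(3,2): Delta=-1.3553 Bond=66.8045
(3,3): Delta=-0.8921 Bond=54.9517
V0=28.4471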